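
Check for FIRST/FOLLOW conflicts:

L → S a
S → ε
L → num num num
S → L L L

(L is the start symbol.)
Yes. S → L L L with FOLLOW(S) on { 'a' }

Nullable non-terminals: S.
FIRST sets used below: FIRST(L) = { 'a', 'num' }

S: nullable alternative(s) S → ε; FOLLOW(S) = { 'a' }
  S → ε: FIRST \ {ε} = { } — this is the only nullable alternative, skip
  S → L L L: FIRST \ {ε} = { 'a', 'num' } — overlaps FOLLOW(S) on { 'a' }: CONFLICT

L has no nullable alternative, so no FIRST/FOLLOW check is needed there.

So the grammar has 1 FIRST/FOLLOW conflict (marked CONFLICT above).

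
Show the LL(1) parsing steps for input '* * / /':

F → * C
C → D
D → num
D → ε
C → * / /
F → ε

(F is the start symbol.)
LL(1) parsing maintains a stack (initially the start symbol over $) and the input. At each step: if the stack top is a terminal, match it against the current input token; if it is a non-terminal N, replace it with the RHS of M[N, lookahead] (the unique production whose predict set contains the lookahead).

Stack is shown with the top on the left.

Stack    Input      Action
--------------------------
F $      * * / / $  output F → * C
* C $    * * / / $  match '*'
C $      * / / $    output C → * / /
* / / $  * / / $    match '*'
/ / $    / / $      match '/'
/ $      / $        match '/'
$        $          accept

The string is accepted.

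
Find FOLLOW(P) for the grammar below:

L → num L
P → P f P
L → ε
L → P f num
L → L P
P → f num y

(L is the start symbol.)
{ $, 'f' }

To compute FOLLOW(P), find every occurrence of P on a right-hand side N → α P β: add FIRST(β) \ {ε}, and if β is empty or nullable also add FOLLOW(N). Iterate to a fixed point.

In P → P f P: P is followed by f P, add FIRST(f P) \ {ε} = { 'f' }
In P → P f P: P is at the end; this adds FOLLOW(P) to itself — nothing new
In L → P f num: P is followed by f num, add FIRST(f num) \ {ε} = { 'f' }
In L → L P: P is at the end, add FOLLOW(L)

The FOLLOW sets referred to above (computed the same way, to a fixed point):
  FOLLOW(L) = { $, 'f' }

Taking the union: FOLLOW(P) = { $, 'f' }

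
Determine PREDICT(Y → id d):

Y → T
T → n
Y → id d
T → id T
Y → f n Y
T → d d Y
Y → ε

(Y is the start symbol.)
{ 'id' }

PREDICT(Y → id d) = (FIRST(RHS) \ {ε}) ∪ (FOLLOW(Y) if ε ∈ FIRST(RHS), i.e. RHS ⇒* ε)
FIRST(id d) = { 'id' }
ε ∉ FIRST(id d), so FOLLOW(Y) is not added.
PREDICT(Y → id d) = { 'id' }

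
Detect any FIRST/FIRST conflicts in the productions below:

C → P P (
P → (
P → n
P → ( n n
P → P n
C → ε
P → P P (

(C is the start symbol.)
Yes. P → '(' / P → '(' n n on { '(' }; P → '(' / P → P n on { '(' }; P → '(' / P → P P '(' on { '(' }; P → n / P → P n on { 'n' }; P → n / P → P P '(' on { 'n' }; P → '(' n n / P → P n on { '(' }; P → '(' n n / P → P P '(' on { '(' }; P → P n / P → P P '(' on { '(', 'n' }

A FIRST/FIRST conflict occurs when two productions N → α and N → β for the same non-terminal have FIRST(α) ∩ FIRST(β) ≠ ∅ (with ε ∈ FIRST of a nullable right-hand side, so two nullable alternatives also conflict).

FIRST sets of the non-terminals at (or reachable through a nullable prefix from) the front of some alternative:
  FIRST(P) = { '(', 'n' }

Productions for C:
  C → P P (: FIRST = { '(', 'n' }
  C → ε: FIRST = { ε }
Productions for P:
  P → (: FIRST = { '(' }
  P → n: FIRST = { 'n' }
  P → ( n n: FIRST = { '(' }
  P → P n: FIRST = { '(', 'n' }
  P → P P (: FIRST = { '(', 'n' }

Conflict for P: P → ( and P → ( n n
  Overlap: { '(' }
Conflict for P: P → ( and P → P n
  Overlap: { '(' }
Conflict for P: P → ( and P → P P (
  Overlap: { '(' }
Conflict for P: P → n and P → P n
  Overlap: { 'n' }
Conflict for P: P → n and P → P P (
  Overlap: { 'n' }
Conflict for P: P → ( n n and P → P n
  Overlap: { '(' }
Conflict for P: P → ( n n and P → P P (
  Overlap: { '(' }
Conflict for P: P → P n and P → P P (
  Overlap: { '(', 'n' }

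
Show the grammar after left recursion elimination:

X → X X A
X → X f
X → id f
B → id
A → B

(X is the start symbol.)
X → id f X'
X' → X A X'
X' → f X'
X' → ε
B → id
A → B

X is directly left-recursive. The standard transformation for
  A → A α₁ | ... | A α_m | β₁ | ... | β_n
is
  A  → β₁ A' | ... | β_n A'
  A' → α₁ A' | ... | α_m A' | ε

X → id f becomes X → id f X'
X → X X A becomes X' → X A X'
X → X f becomes X' → f X'
Add X' → ε

Productions for other non-terminals are unchanged:
  B → id
  A → B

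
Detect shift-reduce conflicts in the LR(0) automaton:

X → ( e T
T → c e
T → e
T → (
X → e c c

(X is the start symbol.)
No shift-reduce conflicts

Augment with X' → X and build the canonical LR(0) collection (I0 = CLOSURE({[X' → . X]}), then GOTO on every symbol after a dot until no new states appear). It has 12 states:
  I0: { [X → . ( e T], [X → . e c c], [X' → . X] }  — shift
  I1: { [X → ( . e T] }  — shift
  I2: { [X' → X .] }  — accept
  I3: { [X → e . c c] }  — shift
  I4: { [X → e c . c] }  — shift
  I5: { [X → e c c .] }  — reduce
  I6: { [T → . (], [T → . c e], [T → . e], [X → ( e . T] }  — shift
  I7: { [T → ( .] }  — reduce
  I8: { [X → ( e T .] }  — reduce
  I9: { [T → c . e] }  — shift
  I10: { [T → e .] }  — reduce
  I11: { [T → c e .] }  — reduce

No state contains both a complete item and a shift item.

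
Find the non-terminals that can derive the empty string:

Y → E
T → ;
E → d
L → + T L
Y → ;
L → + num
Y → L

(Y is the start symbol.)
There are no ε-productions, so no non-terminal can derive ε.
No non-terminals are nullable.

Answer: None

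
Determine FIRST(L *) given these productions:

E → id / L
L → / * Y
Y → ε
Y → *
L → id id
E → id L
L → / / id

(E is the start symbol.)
{ '/', 'id' }

FIRST sets of the non-terminals involved (from the grammar, by fixed-point iteration):
  FIRST(L) = { '/', 'id' }

To compute FIRST(L *), process the symbols left to right:
Symbol L is a non-terminal. Add FIRST(L) \ {ε} = { '/', 'id' }
L is not nullable (ε ∉ FIRST(L)), so stop here.
FIRST(L *) = { '/', 'id' }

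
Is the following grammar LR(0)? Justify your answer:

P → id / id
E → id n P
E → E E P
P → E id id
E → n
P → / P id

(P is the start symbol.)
Augment with P' → P and build the canonical LR(0) collection (I0 = CLOSURE({[P' → . P]}), then GOTO on every symbol after a dot until no new states appear). It has 18 states:
  I0: { [E → . E E P], [E → . id n P], [E → . n], [P → . / P id], [P → . E id id], [P → . id / id], [P' → . P] }  — shift
  I1: { [E → . E E P], [E → . id n P], [E → . n], [P → . / P id], [P → . E id id], [P → . id / id], [P → / . P id] }  — shift
  I2: { [E → . E E P], [E → . id n P], [E → . n], [E → E . E P], [P → E . id id] }  — shift
  I3: { [P' → P .] }  — accept
  I4: { [E → id . n P], [P → id . / id] }  — shift
  I5: { [E → n .] }  — reduce
  I6: { [P → id / . id] }  — shift
  I7: { [E → . E E P], [E → . id n P], [E → . n], [E → id n . P], [P → . / P id], [P → . E id id], [P → . id / id] }  — shift
  I8: { [E → id n P .] }  — reduce
  I9: { [P → id / id .] }  — reduce
  I10: { [E → . E E P], [E → . id n P], [E → . n], [E → E . E P], [E → E E . P], [P → . / P id], [P → . E id id], [P → . id / id] }  — shift
  I11: { [E → id . n P], [P → E id . id] }  — shift
  I12: { [P → E id id .] }  — reduce
  I13: { [E → . E E P], [E → . id n P], [E → . n], [E → E . E P], [E → E E . P], [P → . / P id], [P → . E id id], [P → . id / id], [P → E . id id] }  — shift
  I14: { [E → E E P .] }  — reduce
  I15: { [E → id . n P], [P → E id . id], [P → id . / id] }  — shift
  I16: { [P → / P . id] }  — shift
  I17: { [P → / P id .] }  — reduce

Every state is either a pure shift/goto state or contains exactly one complete item and nothing to shift — no conflicts. The grammar is LR(0).

Answer: Yes, the grammar is LR(0)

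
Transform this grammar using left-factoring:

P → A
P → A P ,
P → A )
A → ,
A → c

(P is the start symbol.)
P → A P'
P' → ε
P' → P ,
P' → )
A → ,
A → c

Left-factoring transforms A → αβ₁ | αβ₂ into A → αA' and A' → β₁ | β₂
(α is the longest common prefix among the alternatives). Repeat until
no nonterminal has two alternatives with a common prefix.

Round 1: P has alternatives sharing prefix 'A'. Introduce P': P → A P'
  Add: P' → ε
  Add: P' → P ,
  Add: P' → )

No remaining common prefixes — done.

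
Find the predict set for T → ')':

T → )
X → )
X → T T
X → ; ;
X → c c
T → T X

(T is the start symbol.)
PREDICT(T → ')') = (FIRST(RHS) \ {ε}) ∪ (FOLLOW(T) if ε ∈ FIRST(RHS), i.e. RHS ⇒* ε)
FIRST(')') = { ')' }
ε ∉ FIRST(')'), so FOLLOW(T) is not added.
PREDICT(T → ')') = { ')' }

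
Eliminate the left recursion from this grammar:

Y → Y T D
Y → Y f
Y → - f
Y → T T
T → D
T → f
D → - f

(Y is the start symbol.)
Y is directly left-recursive. The standard transformation for
  A → A α₁ | ... | A α_m | β₁ | ... | β_n
is
  A  → β₁ A' | ... | β_n A'
  A' → α₁ A' | ... | α_m A' | ε

Y → - f becomes Y → - f Y'
Y → T T becomes Y → T T Y'
Y → Y T D becomes Y' → T D Y'
Y → Y f becomes Y' → f Y'
Add Y' → ε

Productions for other non-terminals are unchanged:
  T → D
  T → f
  D → - f

Resulting grammar:
Y → - f Y'
Y → T T Y'
Y' → T D Y'
Y' → f Y'
Y' → ε
T → D
T → f
D → - f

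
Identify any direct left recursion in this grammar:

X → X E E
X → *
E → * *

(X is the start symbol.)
Direct left recursion occurs when N → N α for some non-terminal N (the right-hand side begins with the left-hand side itself).

X → X E E: LEFT RECURSIVE (starts with X)
X → *: starts with '*'
E → * *: starts with '*'

The grammar has direct left recursion on: X.

Answer: Yes, X is left-recursive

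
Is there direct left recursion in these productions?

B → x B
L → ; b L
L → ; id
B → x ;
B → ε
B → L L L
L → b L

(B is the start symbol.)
No direct left recursion

Direct left recursion occurs when N → N α for some non-terminal N (the right-hand side begins with the left-hand side itself).

B → x B: starts with x
L → ; b L: starts with ';'
L → ; id: starts with ';'
B → x ;: starts with x
B → ε: starts with ε
B → L L L: starts with L
L → b L: starts with b

No direct left recursion found.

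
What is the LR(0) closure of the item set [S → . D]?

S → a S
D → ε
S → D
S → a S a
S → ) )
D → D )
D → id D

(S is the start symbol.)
Start with: [S → . D]
  [S → . D] has the dot before D: add [D → .], [D → . D )], [D → . id D]
No further items can be added.

CLOSURE = { [D → . D )], [D → . id D], [D → .], [S → . D] }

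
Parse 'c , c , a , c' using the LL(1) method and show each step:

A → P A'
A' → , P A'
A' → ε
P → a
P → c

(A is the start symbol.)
Stack is shown with the top on the left.

Stack     Input            Action
---------------------------------
A $       c , c , a , c $  output A → P A'
P A' $    c , c , a , c $  output P → c
c A' $    c , c , a , c $  match 'c'
A' $      , c , a , c $    output A' → , P A'
, P A' $  , c , a , c $    match ','
P A' $    c , a , c $      output P → c
c A' $    c , a , c $      match 'c'
A' $      , a , c $        output A' → , P A'
, P A' $  , a , c $        match ','
P A' $    a , c $          output P → a
a A' $    a , c $          match 'a'
A' $      , c $            output A' → , P A'
, P A' $  , c $            match ','
P A' $    c $              output P → c
c A' $    c $              match 'c'
A' $      $                output A' → ε
$         $                accept

The string is accepted.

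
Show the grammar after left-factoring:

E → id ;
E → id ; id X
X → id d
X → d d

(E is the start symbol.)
Left-factoring transforms A → αβ₁ | αβ₂ into A → αA' and A' → β₁ | β₂
(α is the longest common prefix among the alternatives). Repeat until
no nonterminal has two alternatives with a common prefix.

Round 1: E has alternatives sharing prefix 'id ;'. Introduce E': E → id ; E'
  Add: E' → ε
  Add: E' → id X

No remaining common prefixes — done.

Resulting grammar:
E → id ; E'
E' → ε
E' → id X
X → id d
X → d d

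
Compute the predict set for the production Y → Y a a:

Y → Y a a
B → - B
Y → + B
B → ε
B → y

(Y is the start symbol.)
PREDICT(Y → Y a a) = (FIRST(RHS) \ {ε}) ∪ (FOLLOW(Y) if ε ∈ FIRST(RHS), i.e. RHS ⇒* ε)
FIRST(Y) = { '+' }
FIRST(Y a a) = { '+' }
ε ∉ FIRST(Y a a), so FOLLOW(Y) is not added.
PREDICT(Y → Y a a) = { '+' }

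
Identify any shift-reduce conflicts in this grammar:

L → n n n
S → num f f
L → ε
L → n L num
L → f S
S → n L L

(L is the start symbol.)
Augment with L' → L and build the canonical LR(0) collection (I0 = CLOSURE({[L' → . L]}), then GOTO on every symbol after a dot until no new states appear). It has 15 states:
  I0: { [L → . f S], [L → . n L num], [L → . n n n], [L → .], [L' → . L] }  — shift, reduce
  I1: { [L' → L .] }  — accept
  I2: { [L → f . S], [S → . n L L], [S → . num f f] }  — shift
  I3: { [L → . f S], [L → . n L num], [L → . n n n], [L → .], [L → n . L num], [L → n . n n] }  — shift, reduce
  I4: { [L → n L . num] }  — shift
  I5: { [L → . f S], [L → . n L num], [L → . n n n], [L → .], [L → n . L num], [L → n . n n], [L → n n . n] }  — shift, reduce
  I6: { [L → . f S], [L → . n L num], [L → . n n n], [L → .], [L → n . L num], [L → n . n n], [L → n n . n], [L → n n n .] }  — shift, 2 reduces
  I7: { [L → n L num .] }  — reduce
  I8: { [L → f S .] }  — reduce
  I9: { [L → . f S], [L → . n L num], [L → . n n n], [L → .], [S → n . L L] }  — shift, reduce
  I10: { [S → num . f f] }  — shift
  I11: { [S → num f . f] }  — shift
  I12: { [S → num f f .] }  — reduce
  I13: { [L → . f S], [L → . n L num], [L → . n n n], [L → .], [S → n L . L] }  — shift, reduce
  I14: { [S → n L L .] }  — reduce

I0 contains reduce item [L → .] and shift items [L → . f S], [L → . n L num], [L → . n n n] — shift-reduce conflict.
I3 contains reduce item [L → .] and shift items [L → . f S], [L → . n L num], [L → . n n n], [L → n . n n] — shift-reduce conflict.
I5 contains reduce item [L → .] and shift items [L → . f S], [L → . n L num], [L → . n n n], [L → n . n n], [L → n n . n] — shift-reduce conflict.
I6 contains reduce items [L → .], [L → n n n .] and shift items [L → . f S], [L → . n L num], [L → . n n n], [L → n . n n], [L → n n . n] — shift-reduce conflict.
I9 contains reduce item [L → .] and shift items [L → . f S], [L → . n L num], [L → . n n n] — shift-reduce conflict.
I13 contains reduce item [L → .] and shift items [L → . f S], [L → . n L num], [L → . n n n] — shift-reduce conflict.

Answer: Yes — I0: [L → .] vs [L → . f S]; I3: [L → .] vs [L → . f S]; I5: [L → .] vs [L → . f S]; I6: [L → .] vs [L → . f S]; I9: [L → .] vs [L → . f S]; I13: [L → .] vs [L → . f S]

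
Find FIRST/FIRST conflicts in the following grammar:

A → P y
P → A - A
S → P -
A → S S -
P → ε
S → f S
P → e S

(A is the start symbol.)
Yes. A → P y / A → S S '-' on { '-', 'e', 'f', 'y' }; P → A '-' A / P → e S on { 'e' }; S → P '-' / S → f S on { 'f' }

A FIRST/FIRST conflict occurs when two productions N → α and N → β for the same non-terminal have FIRST(α) ∩ FIRST(β) ≠ ∅ (with ε ∈ FIRST of a nullable right-hand side, so two nullable alternatives also conflict).

FIRST sets of the non-terminals at (or reachable through a nullable prefix from) the front of some alternative:
  FIRST(P) = { '-', 'e', 'f', 'y', ε }
  FIRST(S) = { '-', 'e', 'f', 'y' }
  FIRST(A) = { '-', 'e', 'f', 'y' }

Productions for A:
  A → P y: FIRST = { '-', 'e', 'f', 'y' }
  A → S S -: FIRST = { '-', 'e', 'f', 'y' }
Productions for P:
  P → A - A: FIRST = { '-', 'e', 'f', 'y' }
  P → ε: FIRST = { ε }
  P → e S: FIRST = { 'e' }
Productions for S:
  S → P -: FIRST = { '-', 'e', 'f', 'y' }
  S → f S: FIRST = { 'f' }

Conflict for A: A → P y and A → S S -
  Overlap: { '-', 'e', 'f', 'y' }
Conflict for P: P → A - A and P → e S
  Overlap: { 'e' }
Conflict for S: S → P - and S → f S
  Overlap: { 'f' }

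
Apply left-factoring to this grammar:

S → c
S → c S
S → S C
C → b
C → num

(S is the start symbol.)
Left-factoring transforms A → αβ₁ | αβ₂ into A → αA' and A' → β₁ | β₂
(α is the longest common prefix among the alternatives). Repeat until
no nonterminal has two alternatives with a common prefix.

Round 1: S has alternatives sharing prefix 'c'. Introduce S': S → c S'
  Add: S' → ε
  Add: S' → S

No remaining common prefixes — done.

Resulting grammar:
S → c S'
S' → ε
S' → S
S → S C
C → b
C → num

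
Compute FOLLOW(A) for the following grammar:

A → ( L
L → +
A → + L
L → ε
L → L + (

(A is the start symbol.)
A is the start symbol, so $ ∈ FOLLOW(A).
A does not occur on any right-hand side.

Taking the union: FOLLOW(A) = { $ }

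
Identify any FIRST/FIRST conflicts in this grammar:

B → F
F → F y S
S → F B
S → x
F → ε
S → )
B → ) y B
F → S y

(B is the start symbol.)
Yes. B → F / B → ')' y B on { ')' }; F → F y S / F → S y on { ')', 'x', 'y' }; S → F B / S → x on { 'x' }; S → F B / S → ')' on { ')' }

A FIRST/FIRST conflict occurs when two productions N → α and N → β for the same non-terminal have FIRST(α) ∩ FIRST(β) ≠ ∅ (with ε ∈ FIRST of a nullable right-hand side, so two nullable alternatives also conflict).

FIRST sets of the non-terminals at (or reachable through a nullable prefix from) the front of some alternative:
  FIRST(F) = { ')', 'x', 'y', ε }
  FIRST(S) = { ')', 'x', 'y', ε }
  FIRST(B) = { ')', 'x', 'y', ε }

Productions for B:
  B → F: FIRST = { ')', 'x', 'y', ε }
  B → ) y B: FIRST = { ')' }
Productions for F:
  F → F y S: FIRST = { ')', 'x', 'y' }
  F → ε: FIRST = { ε }
  F → S y: FIRST = { ')', 'x', 'y' }
Productions for S:
  S → F B: FIRST = { ')', 'x', 'y', ε }
  S → x: FIRST = { 'x' }
  S → ): FIRST = { ')' }

Conflict for B: B → F and B → ) y B
  Overlap: { ')' }
Conflict for F: F → F y S and F → S y
  Overlap: { ')', 'x', 'y' }
Conflict for S: S → F B and S → x
  Overlap: { 'x' }
Conflict for S: S → F B and S → )
  Overlap: { ')' }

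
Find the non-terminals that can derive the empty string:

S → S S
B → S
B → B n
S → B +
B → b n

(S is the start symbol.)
None

A non-terminal is nullable if it can derive ε (the empty string): either it has an ε-production, or it has a production whose right-hand side consists entirely of nullable non-terminals.

There are no ε-productions, so no non-terminal can derive ε.
No non-terminals are nullable.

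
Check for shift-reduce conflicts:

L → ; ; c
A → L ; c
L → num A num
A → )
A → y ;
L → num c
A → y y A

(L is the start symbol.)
No shift-reduce conflicts

A shift-reduce conflict occurs when an LR(0) state has both:
  - a complete (reduce) item [A → α .] (dot at the end), and
  - a shift item [B → β . c γ] (dot before a terminal).

Augment with L' → L and build the canonical LR(0) collection (I0 = CLOSURE({[L' → . L]}), then GOTO on every symbol after a dot until no new states appear). It has 17 states:
  I0: { [L → . ; ; c], [L → . num A num], [L → . num c], [L' → . L] }  — shift
  I1: { [L → ; . ; c] }  — shift
  I2: { [L' → L .] }  — accept
  I3: { [A → . )], [A → . L ; c], [A → . y ;], [A → . y y A], [L → . ; ; c], [L → . num A num], [L → . num c], [L → num . A num], [L → num . c] }  — shift
  I4: { [A → ) .] }  — reduce
  I5: { [L → num A . num] }  — shift
  I6: { [A → L . ; c] }  — shift
  I7: { [L → num c .] }  — reduce
  I8: { [A → y . ;], [A → y . y A] }  — shift
  I9: { [A → y ; .] }  — reduce
  I10: { [A → . )], [A → . L ; c], [A → . y ;], [A → . y y A], [A → y y . A], [L → . ; ; c], [L → . num A num], [L → . num c] }  — shift
  I11: { [A → y y A .] }  — reduce
  I12: { [A → L ; . c] }  — shift
  I13: { [A → L ; c .] }  — reduce
  I14: { [L → num A num .] }  — reduce
  I15: { [L → ; ; . c] }  — shift
  I16: { [L → ; ; c .] }  — reduce

No state contains both a complete item and a shift item.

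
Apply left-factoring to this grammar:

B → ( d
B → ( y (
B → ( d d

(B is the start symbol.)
B → ( B'
B' → d B''
B'' → ε
B'' → d
B' → y (

Left-factoring transforms A → αβ₁ | αβ₂ into A → αA' and A' → β₁ | β₂
(α is the longest common prefix among the alternatives). Repeat until
no nonterminal has two alternatives with a common prefix.

Round 1: B has alternatives sharing prefix '('. Introduce B': B → ( B'
  Add: B' → d
  Add: B' → y (
  Add: B' → d d

Round 2: B' has alternatives sharing prefix 'd'. Introduce B'': B' → d B''
  Add: B'' → ε
  Add: B'' → d

No remaining common prefixes — done.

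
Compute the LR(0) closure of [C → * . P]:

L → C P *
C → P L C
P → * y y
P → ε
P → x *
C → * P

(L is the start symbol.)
{ [C → * . P], [P → . * y y], [P → . x *], [P → .] }

To compute CLOSURE, for each item [A → α.Bβ] where B is a non-terminal, add [B → .γ] for all productions B → γ; repeat for the newly added items until nothing changes.

Start with: [C → * . P]
  [C → * . P] has the dot before P: add [P → . * y y], [P → .], [P → . x *]
No further items can be added.

CLOSURE = { [C → * . P], [P → . * y y], [P → . x *], [P → .] }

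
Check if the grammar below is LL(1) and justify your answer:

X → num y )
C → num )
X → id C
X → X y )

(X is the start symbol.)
Relevant sets:
  FIRST(X) = { 'id', 'num' }

For X:
  PREDICT(X → num y ')') = { 'num' }
  PREDICT(X → id C) = { 'id' }
  PREDICT(X → X y ')') = { 'id', 'num' }
C has a single production, so nothing to check there.

Conflict found: Predict set conflict for X: { 'num' }
The grammar is NOT LL(1).

Answer: No. Predict set conflict for X: { 'num' }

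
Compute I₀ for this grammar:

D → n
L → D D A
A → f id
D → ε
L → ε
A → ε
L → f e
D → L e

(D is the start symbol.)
First, augment the grammar with D' → D
I₀ = CLOSURE({ [D' → . D] }):
  [D' → . D] has the dot before D: add [D → . n], [D → .], [D → . L e]
  [D → . L e] has the dot before L: add [L → . D D A], [L → .], [L → . f e]
No further items can be added.

I₀ = { [D → . L e], [D → . n], [D → .], [D' → . D], [L → . D D A], [L → . f e], [L → .] }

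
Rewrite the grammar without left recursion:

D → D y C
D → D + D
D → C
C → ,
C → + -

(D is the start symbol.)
D is directly left-recursive. The standard transformation for
  A → A α₁ | ... | A α_m | β₁ | ... | β_n
is
  A  → β₁ A' | ... | β_n A'
  A' → α₁ A' | ... | α_m A' | ε

D → C becomes D → C D'
D → D y C becomes D' → y C D'
D → D + D becomes D' → + D D'
Add D' → ε

Productions for other non-terminals are unchanged:
  C → ,
  C → + -

Resulting grammar:
D → C D'
D' → y C D'
D' → + D D'
D' → ε
C → ,
C → + -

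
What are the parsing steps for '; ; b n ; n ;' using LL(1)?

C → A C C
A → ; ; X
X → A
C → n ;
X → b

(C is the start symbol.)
LL(1) parsing maintains a stack (initially the start symbol over $) and the input. At each step: if the stack top is a terminal, match it against the current input token; if it is a non-terminal N, replace it with the RHS of M[N, lookahead] (the unique production whose predict set contains the lookahead).

Stack is shown with the top on the left.

Stack        Input            Action
------------------------------------
C $          ; ; b n ; n ; $  output C → A C C
A C C $      ; ; b n ; n ; $  output A → ; ; X
; ; X C C $  ; ; b n ; n ; $  match ';'
; X C C $    ; b n ; n ; $    match ';'
X C C $      b n ; n ; $      output X → b
b C C $      b n ; n ; $      match 'b'
C C $        n ; n ; $        output C → n ;
n ; C $      n ; n ; $        match 'n'
; C $        ; n ; $          match ';'
C $          n ; $            output C → n ;
n ; $        n ; $            match 'n'
; $          ; $              match ';'
$            $                accept

The string is accepted.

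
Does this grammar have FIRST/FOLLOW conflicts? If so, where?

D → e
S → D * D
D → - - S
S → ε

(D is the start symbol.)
A FIRST/FOLLOW conflict occurs when a non-terminal N has a nullable alternative N → β (β ⇒* ε) and another alternative N → α with FIRST(α) ∩ FOLLOW(N) ≠ ∅: on such a lookahead the parser cannot decide between expanding α and letting N vanish via β.

Nullable non-terminals: S.
FIRST sets used below: FIRST(D) = { '-', 'e' }

S: nullable alternative(s) S → ε; FOLLOW(S) = { $, '*' }
  S → D * D: FIRST \ {ε} = { '-', 'e' } — disjoint from FOLLOW(S)
  S → ε: FIRST \ {ε} = { } — this is the only nullable alternative, skip

D has no nullable alternative, so no FIRST/FOLLOW check is needed there.

No FIRST/FOLLOW conflicts found.

Answer: No FIRST/FOLLOW conflicts.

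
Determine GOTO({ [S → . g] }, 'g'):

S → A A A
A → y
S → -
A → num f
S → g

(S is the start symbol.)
GOTO(I, 'g') = CLOSURE({ [A → αX.β] : [A → α.Xβ] ∈ I, X = 'g' })

Items with dot before 'g', with the dot advanced:
  [S → . g] → [S → g .]
Closure adds nothing (no advanced item has the dot before a non-terminal).

GOTO = { [S → g .] }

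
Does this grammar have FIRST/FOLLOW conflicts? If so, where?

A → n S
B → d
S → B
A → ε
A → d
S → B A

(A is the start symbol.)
No FIRST/FOLLOW conflicts.

A FIRST/FOLLOW conflict occurs when a non-terminal N has a nullable alternative N → β (β ⇒* ε) and another alternative N → α with FIRST(α) ∩ FOLLOW(N) ≠ ∅: on such a lookahead the parser cannot decide between expanding α and letting N vanish via β.

Nullable non-terminals: A.

A: nullable alternative(s) A → ε; FOLLOW(A) = { $ }
  A → n S: FIRST \ {ε} = { 'n' } — disjoint from FOLLOW(A)
  A → ε: FIRST \ {ε} = { } — this is the only nullable alternative, skip
  A → d: FIRST \ {ε} = { 'd' } — disjoint from FOLLOW(A)

B, S have no nullable alternative, so no FIRST/FOLLOW check is needed there.

No FIRST/FOLLOW conflicts found.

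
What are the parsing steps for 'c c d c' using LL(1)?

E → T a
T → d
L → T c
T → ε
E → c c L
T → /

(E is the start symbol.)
LL(1) parsing maintains a stack (initially the start symbol over $) and the input. At each step: if the stack top is a terminal, match it against the current input token; if it is a non-terminal N, replace it with the RHS of M[N, lookahead] (the unique production whose predict set contains the lookahead).

Stack is shown with the top on the left.

Stack    Input      Action
--------------------------
E $      c c d c $  output E → c c L
c c L $  c c d c $  match 'c'
c L $    c d c $    match 'c'
L $      d c $      output L → T c
T c $    d c $      output T → d
d c $    d c $      match 'd'
c $      c $        match 'c'
$        $          accept

The string is accepted.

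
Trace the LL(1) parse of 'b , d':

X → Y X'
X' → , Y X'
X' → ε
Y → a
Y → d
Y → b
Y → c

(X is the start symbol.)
LL(1) parsing maintains a stack (initially the start symbol over $) and the input. At each step: if the stack top is a terminal, match it against the current input token; if it is a non-terminal N, replace it with the RHS of M[N, lookahead] (the unique production whose predict set contains the lookahead).

Stack is shown with the top on the left.

Stack     Input    Action
-------------------------
X $       b , d $  output X → Y X'
Y X' $    b , d $  output Y → b
b X' $    b , d $  match 'b'
X' $      , d $    output X' → , Y X'
, Y X' $  , d $    match ','
Y X' $    d $      output Y → d
d X' $    d $      match 'd'
X' $      $        output X' → ε
$         $        accept

The string is accepted.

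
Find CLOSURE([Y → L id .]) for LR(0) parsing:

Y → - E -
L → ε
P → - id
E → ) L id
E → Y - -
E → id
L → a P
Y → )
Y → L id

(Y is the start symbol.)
{ [Y → L id .] }

To compute CLOSURE, for each item [A → α.Bβ] where B is a non-terminal, add [B → .γ] for all productions B → γ; repeat for the newly added items until nothing changes.

Start with: [Y → L id .]
The dot is at the end, so nothing is added.

CLOSURE = { [Y → L id .] }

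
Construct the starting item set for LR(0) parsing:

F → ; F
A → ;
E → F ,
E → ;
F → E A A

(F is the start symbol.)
{ [E → . ;], [E → . F ,], [F → . ; F], [F → . E A A], [F' → . F] }

First, augment the grammar with F' → F
I₀ = CLOSURE({ [F' → . F] }):
  [F' → . F] has the dot before F: add [F → . ; F], [F → . E A A]
  [F → . E A A] has the dot before E: add [E → . F ,], [E → . ;]
No further items can be added.

I₀ = { [E → . ;], [E → . F ,], [F → . ; F], [F → . E A A], [F' → . F] }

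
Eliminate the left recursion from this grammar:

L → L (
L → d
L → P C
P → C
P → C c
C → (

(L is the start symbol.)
L → d L'
L → P C L'
L' → ( L'
L' → ε
P → C
P → C c
C → (

L is directly left-recursive. The standard transformation for
  A → A α₁ | ... | A α_m | β₁ | ... | β_n
is
  A  → β₁ A' | ... | β_n A'
  A' → α₁ A' | ... | α_m A' | ε

L → d becomes L → d L'
L → P C becomes L → P C L'
L → L ( becomes L' → ( L'
Add L' → ε

Productions for other non-terminals are unchanged:
  P → C
  P → C c
  C → (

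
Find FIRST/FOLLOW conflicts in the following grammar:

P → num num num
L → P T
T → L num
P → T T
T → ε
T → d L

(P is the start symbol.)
A FIRST/FOLLOW conflict occurs when a non-terminal N has a nullable alternative N → β (β ⇒* ε) and another alternative N → α with FIRST(α) ∩ FOLLOW(N) ≠ ∅: on such a lookahead the parser cannot decide between expanding α and letting N vanish via β.

Nullable non-terminals: L, P, T.
FIRST sets used below: FIRST(T) = { 'd', 'num', ε }, FIRST(L) = { 'd', 'num', ε }
L has a nullable alternative but only one production, so nothing to check.

P: nullable alternative(s) P → T T; FOLLOW(P) = { $, 'd', 'num' }
  P → num num num: FIRST \ {ε} = { 'num' } — overlaps FOLLOW(P) on { 'num' }: CONFLICT
  P → T T: FIRST \ {ε} = { 'd', 'num' } — this is the only nullable alternative, skip

T: nullable alternative(s) T → ε; FOLLOW(T) = { $, 'd', 'num' }
  T → L num: FIRST \ {ε} = { 'd', 'num' } — overlaps FOLLOW(T) on { 'd', 'num' }: CONFLICT
  T → ε: FIRST \ {ε} = { } — this is the only nullable alternative, skip
  T → d L: FIRST \ {ε} = { 'd' } — overlaps FOLLOW(T) on { 'd' }: CONFLICT

So the grammar has 3 FIRST/FOLLOW conflicts (marked CONFLICT above).

Answer: Yes. P → num num num with FOLLOW(P) on { 'num' }; T → L num with FOLLOW(T) on { 'd', 'num' }; T → d L with FOLLOW(T) on { 'd' }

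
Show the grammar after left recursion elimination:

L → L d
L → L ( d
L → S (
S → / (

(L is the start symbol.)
L is directly left-recursive. The standard transformation for
  A → A α₁ | ... | A α_m | β₁ | ... | β_n
is
  A  → β₁ A' | ... | β_n A'
  A' → α₁ A' | ... | α_m A' | ε

L → S ( becomes L → S ( L'
L → L d becomes L' → d L'
L → L ( d becomes L' → ( d L'
Add L' → ε

Productions for other non-terminals are unchanged:
  S → / (

Resulting grammar:
L → S ( L'
L' → d L'
L' → ( d L'
L' → ε
S → / (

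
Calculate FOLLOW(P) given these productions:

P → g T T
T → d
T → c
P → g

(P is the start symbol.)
{ $ }

P is the start symbol, so $ ∈ FOLLOW(P).
P does not occur on any right-hand side.

Taking the union: FOLLOW(P) = { $ }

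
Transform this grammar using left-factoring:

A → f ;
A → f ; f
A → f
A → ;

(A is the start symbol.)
A → f A'
A' → ; A''
A'' → ε
A'' → f
A' → ε
A → ;

Left-factoring transforms A → αβ₁ | αβ₂ into A → αA' and A' → β₁ | β₂
(α is the longest common prefix among the alternatives). Repeat until
no nonterminal has two alternatives with a common prefix.

Round 1: A has alternatives sharing prefix 'f'. Introduce A': A → f A'
  Add: A' → ;
  Add: A' → ; f
  Add: A' → ε

Round 2: A' has alternatives sharing prefix ';'. Introduce A'': A' → ; A''
  Add: A'' → ε
  Add: A'' → f

No remaining common prefixes — done.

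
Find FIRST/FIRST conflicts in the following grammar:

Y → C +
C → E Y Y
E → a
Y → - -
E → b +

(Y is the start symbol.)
No FIRST/FIRST conflicts.

FIRST sets of the non-terminals at (or reachable through a nullable prefix from) the front of some alternative:
  FIRST(C) = { 'a', 'b' }

Productions for Y:
  Y → C +: FIRST = { 'a', 'b' }
  Y → - -: FIRST = { '-' }
Productions for E:
  E → a: FIRST = { 'a' }
  E → b +: FIRST = { 'b' }
C has only one production, so no FIRST/FIRST conflict is possible there.

All alternatives of each non-terminal have pairwise disjoint FIRST sets.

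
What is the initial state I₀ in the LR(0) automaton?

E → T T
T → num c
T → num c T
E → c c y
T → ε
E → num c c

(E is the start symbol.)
First, augment the grammar with E' → E
I₀ = CLOSURE({ [E' → . E] }):
  [E' → . E] has the dot before E: add [E → . T T], [E → . c c y], [E → . num c c]
  [E → . T T] has the dot before T: add [T → . num c], [T → . num c T], [T → .]
No further items can be added.

I₀ = { [E → . T T], [E → . c c y], [E → . num c c], [E' → . E], [T → . num c T], [T → . num c], [T → .] }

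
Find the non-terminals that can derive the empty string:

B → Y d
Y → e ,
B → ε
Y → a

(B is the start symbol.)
{ 'B' }

A non-terminal is nullable if it can derive ε (the empty string): either it has an ε-production, or it has a production whose right-hand side consists entirely of nullable non-terminals.

ε-productions: B → ε
So B is immediately nullable.
No further non-terminal can be added: every production for the remaining non-terminals contains a terminal or a non-nullable non-terminal.
Nullable = { 'B' }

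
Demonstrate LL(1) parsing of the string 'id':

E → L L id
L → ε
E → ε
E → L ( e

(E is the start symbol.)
Stack is shown with the top on the left.

Stack     Input  Action
-----------------------
E $       id $   output E → L L id
L L id $  id $   output L → ε
L id $    id $   output L → ε
id $      id $   match 'id'
$         $      accept

The string is accepted.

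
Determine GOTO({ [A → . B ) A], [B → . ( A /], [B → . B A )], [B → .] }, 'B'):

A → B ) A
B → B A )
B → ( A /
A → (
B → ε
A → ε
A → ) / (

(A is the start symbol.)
GOTO(I, 'B') = CLOSURE({ [A → αX.β] : [A → α.Xβ] ∈ I, X = 'B' })

Items with dot before 'B', with the dot advanced:
  [A → . B ) A] → [A → B . ) A]
  [B → . B A )] → [B → B . A )]
Closure of the advanced items:
  [B → B . A )] has the dot before A: add [A → . B ) A], [A → . (], [A → .], [A → . ) / (]
  [A → . B ) A] has the dot before B: add [B → . B A )], [B → . ( A /], [B → .]

GOTO = { [A → . (], [A → . ) / (], [A → . B ) A], [A → .], [A → B . ) A], [B → . ( A /], [B → . B A )], [B → .], [B → B . A )] }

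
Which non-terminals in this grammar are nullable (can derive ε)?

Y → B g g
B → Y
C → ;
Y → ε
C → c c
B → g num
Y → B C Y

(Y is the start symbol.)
{ 'B', 'Y' }

A non-terminal is nullable if it can derive ε (the empty string): either it has an ε-production, or it has a production whose right-hand side consists entirely of nullable non-terminals.

ε-productions: Y → ε
So Y is immediately nullable.
B → Y: every symbol on the right is nullable, so B is nullable too.
No further non-terminal can be added: every production for the remaining non-terminals contains a terminal or a non-nullable non-terminal.
Nullable = { 'B', 'Y' }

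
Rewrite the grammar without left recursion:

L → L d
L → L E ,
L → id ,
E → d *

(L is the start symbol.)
L is directly left-recursive. The standard transformation for
  A → A α₁ | ... | A α_m | β₁ | ... | β_n
is
  A  → β₁ A' | ... | β_n A'
  A' → α₁ A' | ... | α_m A' | ε

L → id , becomes L → id , L'
L → L d becomes L' → d L'
L → L E , becomes L' → E , L'
Add L' → ε

Productions for other non-terminals are unchanged:
  E → d *

Resulting grammar:
L → id , L'
L' → d L'
L' → E , L'
L' → ε
E → d *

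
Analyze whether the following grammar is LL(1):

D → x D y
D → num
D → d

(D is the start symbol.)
Yes, the grammar is LL(1).

A grammar is LL(1) if for each non-terminal N with multiple productions, the predict sets of those productions are pairwise disjoint, where PREDICT(N → α) = (FIRST(α) \ {ε}) ∪ (FOLLOW(N) if α ⇒* ε).

For D:
  PREDICT(D → x D y) = { 'x' }
  PREDICT(D → num) = { 'num' }
  PREDICT(D → d) = { 'd' }

All predict sets are disjoint. The grammar IS LL(1).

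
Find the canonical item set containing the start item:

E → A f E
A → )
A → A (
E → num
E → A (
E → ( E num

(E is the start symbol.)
{ [A → . )], [A → . A (], [E → . ( E num], [E → . A (], [E → . A f E], [E → . num], [E' → . E] }

First, augment the grammar with E' → E
I₀ = CLOSURE({ [E' → . E] }):
  [E' → . E] has the dot before E: add [E → . A f E], [E → . num], [E → . A (], [E → . ( E num]
  [E → . A f E] has the dot before A: add [A → . )], [A → . A (]
No further items can be added.

I₀ = { [A → . )], [A → . A (], [E → . ( E num], [E → . A (], [E → . A f E], [E → . num], [E' → . E] }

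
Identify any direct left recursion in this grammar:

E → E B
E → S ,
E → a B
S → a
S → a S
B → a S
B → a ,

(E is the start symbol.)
Direct left recursion occurs when N → N α for some non-terminal N (the right-hand side begins with the left-hand side itself).

E → E B: LEFT RECURSIVE (starts with E)
E → S ,: starts with S
E → a B: starts with a
S → a: starts with a
S → a S: starts with a
B → a S: starts with a
B → a ,: starts with a

The grammar has direct left recursion on: E.

Answer: Yes, E is left-recursive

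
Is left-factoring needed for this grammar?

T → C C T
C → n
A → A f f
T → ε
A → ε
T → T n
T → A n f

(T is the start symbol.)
Left-factoring is needed when two productions for the same non-terminal
share a common prefix on the right-hand side.

Productions for T:
  T → C C T
  T → ε
  T → T n
  T → A n f
Productions for A:
  A → A f f
  A → ε

No common prefixes found.

Answer: No, left-factoring is not needed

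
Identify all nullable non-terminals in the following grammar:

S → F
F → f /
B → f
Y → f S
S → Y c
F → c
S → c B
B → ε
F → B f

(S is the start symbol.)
{ 'B' }

ε-productions: B → ε
So B is immediately nullable.
No further non-terminal can be added: every production for the remaining non-terminals contains a terminal or a non-nullable non-terminal.
Nullable = { 'B' }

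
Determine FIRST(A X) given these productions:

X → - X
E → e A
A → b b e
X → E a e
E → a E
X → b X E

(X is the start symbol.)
{ 'b' }

FIRST sets of the non-terminals involved (from the grammar, by fixed-point iteration):
  FIRST(A) = { 'b' }

To compute FIRST(A X), process the symbols left to right:
Symbol A is a non-terminal. Add FIRST(A) \ {ε} = { 'b' }
A is not nullable (ε ∉ FIRST(A)), so stop here.
FIRST(A X) = { 'b' }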